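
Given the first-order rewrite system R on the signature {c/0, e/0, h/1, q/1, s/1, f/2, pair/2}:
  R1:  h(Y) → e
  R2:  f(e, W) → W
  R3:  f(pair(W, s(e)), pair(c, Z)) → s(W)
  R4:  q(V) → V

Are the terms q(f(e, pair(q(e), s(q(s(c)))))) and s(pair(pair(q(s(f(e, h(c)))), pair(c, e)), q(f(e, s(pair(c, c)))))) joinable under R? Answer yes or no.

no — NF(t₁) = pair(e, s(s(c))), NF(t₂) = s(pair(pair(s(e), pair(c, e)), s(pair(c, c))))

Reduce t₁ = q(f(e, pair(q(e), s(q(s(c)))))):
1. q(f(e, pair(q(e), s(q(s(c))))))  →  f(e, pair(q(e), s(q(s(c)))))   [R4 at ε]
2. f(e, pair(q(e), s(q(s(c)))))  →  pair(q(e), s(q(s(c))))   [R2 at ε]
3. pair(q(e), s(q(s(c))))  →  pair(e, s(q(s(c))))   [R4 at 1]
4. pair(e, s(q(s(c))))  →  pair(e, s(s(c)))   [R4 at 2.1]

Reduce t₂ = s(pair(pair(q(s(f(e, h(c)))), pair(c, e)), q(f(e, s(pair(c, c)))))):
1. s(pair(pair(q(s(f(e, h(c)))), pair(c, e)), q(f(e, s(pair(c, c))))))  →  s(pair(pair(s(f(e, h(c))), pair(c, e)), q(f(e, s(pair(c, c))))))   [R4 at 1.1.1]
2. s(pair(pair(s(f(e, h(c))), pair(c, e)), q(f(e, s(pair(c, c))))))  →  s(pair(pair(s(h(c)), pair(c, e)), q(f(e, s(pair(c, c))))))   [R2 at 1.1.1.1]
3. s(pair(pair(s(h(c)), pair(c, e)), q(f(e, s(pair(c, c))))))  →  s(pair(pair(s(e), pair(c, e)), q(f(e, s(pair(c, c))))))   [R1 at 1.1.1.1]
4. s(pair(pair(s(e), pair(c, e)), q(f(e, s(pair(c, c))))))  →  s(pair(pair(s(e), pair(c, e)), f(e, s(pair(c, c)))))   [R4 at 1.2]
5. s(pair(pair(s(e), pair(c, e)), f(e, s(pair(c, c)))))  →  s(pair(pair(s(e), pair(c, e)), s(pair(c, c))))   [R2 at 1.2]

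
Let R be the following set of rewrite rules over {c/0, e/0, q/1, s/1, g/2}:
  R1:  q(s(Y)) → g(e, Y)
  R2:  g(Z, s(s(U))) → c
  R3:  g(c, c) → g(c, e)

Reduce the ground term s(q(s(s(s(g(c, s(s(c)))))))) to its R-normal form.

s(c)

1. s(q(s(s(s(g(c, s(s(c))))))))  →  s(g(e, s(s(g(c, s(s(c)))))))   [R1 at 1]
2. s(g(e, s(s(g(c, s(s(c)))))))  →  s(c)   [R2 at 1]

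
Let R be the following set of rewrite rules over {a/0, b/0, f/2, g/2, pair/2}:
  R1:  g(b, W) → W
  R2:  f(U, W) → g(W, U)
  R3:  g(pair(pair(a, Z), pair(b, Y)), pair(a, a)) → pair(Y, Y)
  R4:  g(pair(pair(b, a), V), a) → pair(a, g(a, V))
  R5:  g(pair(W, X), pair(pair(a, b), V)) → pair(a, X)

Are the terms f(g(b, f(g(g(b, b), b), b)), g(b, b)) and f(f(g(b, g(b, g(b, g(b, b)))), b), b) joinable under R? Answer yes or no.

Reduce t₁ = f(g(b, f(g(g(b, b), b), b)), g(b, b)):
1. f(g(b, f(g(g(b, b), b), b)), g(b, b))  →  g(g(b, b), g(b, f(g(g(b, b), b), b)))   [R2 at ε]
2. g(g(b, b), g(b, f(g(g(b, b), b), b)))  →  g(b, g(b, f(g(g(b, b), b), b)))   [R1 at 1]
3. g(b, g(b, f(g(g(b, b), b), b)))  →  g(b, f(g(g(b, b), b), b))   [R1 at ε]
4. g(b, f(g(g(b, b), b), b))  →  f(g(g(b, b), b), b)   [R1 at ε]
5. f(g(g(b, b), b), b)  →  g(b, g(g(b, b), b))   [R2 at ε]
6. g(b, g(g(b, b), b))  →  g(g(b, b), b)   [R1 at ε]
7. g(g(b, b), b)  →  g(b, b)   [R1 at 1]
8. g(b, b)  →  b   [R1 at ε]

Reduce t₂ = f(f(g(b, g(b, g(b, g(b, b)))), b), b):
1. f(f(g(b, g(b, g(b, g(b, b)))), b), b)  →  g(b, f(g(b, g(b, g(b, g(b, b)))), b))   [R2 at ε]
2. g(b, f(g(b, g(b, g(b, g(b, b)))), b))  →  f(g(b, g(b, g(b, g(b, b)))), b)   [R1 at ε]
3. f(g(b, g(b, g(b, g(b, b)))), b)  →  g(b, g(b, g(b, g(b, g(b, b)))))   [R2 at ε]
4. g(b, g(b, g(b, g(b, g(b, b)))))  →  g(b, g(b, g(b, g(b, b))))   [R1 at ε]
5. g(b, g(b, g(b, g(b, b))))  →  g(b, g(b, g(b, b)))   [R1 at ε]
6. g(b, g(b, g(b, b)))  →  g(b, g(b, b))   [R1 at ε]
7. g(b, g(b, b))  →  g(b, b)   [R1 at ε]
8. g(b, b)  →  b   [R1 at ε]

yes — NF(t₁) = b, NF(t₂) = b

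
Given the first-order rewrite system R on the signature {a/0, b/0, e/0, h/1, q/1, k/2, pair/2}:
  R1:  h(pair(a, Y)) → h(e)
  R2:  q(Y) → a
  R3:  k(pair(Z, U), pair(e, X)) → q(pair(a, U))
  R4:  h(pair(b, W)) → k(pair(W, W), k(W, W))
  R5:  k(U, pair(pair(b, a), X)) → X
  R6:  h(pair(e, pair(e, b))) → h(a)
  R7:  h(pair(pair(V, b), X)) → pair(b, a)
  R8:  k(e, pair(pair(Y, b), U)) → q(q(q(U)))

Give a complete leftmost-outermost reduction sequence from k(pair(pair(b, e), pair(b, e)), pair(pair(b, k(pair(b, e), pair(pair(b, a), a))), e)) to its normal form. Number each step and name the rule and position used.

e

1. k(pair(pair(b, e), pair(b, e)), pair(pair(b, k(pair(b, e), pair(pair(b, a), a))), e))  →  k(pair(pair(b, e), pair(b, e)), pair(pair(b, a), e))   [R5 at 2.1.2]
2. k(pair(pair(b, e), pair(b, e)), pair(pair(b, a), e))  →  e   [R5 at ε]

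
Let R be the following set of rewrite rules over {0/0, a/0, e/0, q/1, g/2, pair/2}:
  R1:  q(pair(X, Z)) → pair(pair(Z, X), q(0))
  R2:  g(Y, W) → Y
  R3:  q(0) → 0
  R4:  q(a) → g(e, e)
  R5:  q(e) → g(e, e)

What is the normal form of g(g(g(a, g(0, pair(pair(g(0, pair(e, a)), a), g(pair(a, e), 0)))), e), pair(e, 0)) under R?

1. g(g(g(a, g(0, pair(pair(g(0, pair(e, a)), a), g(pair(a, e), 0)))), e), pair(e, 0))  →  g(g(a, g(0, pair(pair(g(0, pair(e, a)), a), g(pair(a, e), 0)))), e)   [R2 at ε]
2. g(g(a, g(0, pair(pair(g(0, pair(e, a)), a), g(pair(a, e), 0)))), e)  →  g(a, g(0, pair(pair(g(0, pair(e, a)), a), g(pair(a, e), 0))))   [R2 at ε]
3. g(a, g(0, pair(pair(g(0, pair(e, a)), a), g(pair(a, e), 0))))  →  a   [R2 at ε]

a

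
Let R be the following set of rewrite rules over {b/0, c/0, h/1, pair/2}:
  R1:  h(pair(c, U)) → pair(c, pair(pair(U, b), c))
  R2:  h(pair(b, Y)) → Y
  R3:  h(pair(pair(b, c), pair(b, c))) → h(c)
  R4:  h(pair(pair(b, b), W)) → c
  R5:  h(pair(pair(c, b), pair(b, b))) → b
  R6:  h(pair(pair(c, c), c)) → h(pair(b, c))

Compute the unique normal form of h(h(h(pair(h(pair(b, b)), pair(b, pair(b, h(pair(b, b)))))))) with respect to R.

b

1. h(h(h(pair(h(pair(b, b)), pair(b, pair(b, h(pair(b, b))))))))  →  h(h(h(pair(b, pair(b, pair(b, h(pair(b, b))))))))   [R2 at 1.1.1.1]
2. h(h(h(pair(b, pair(b, pair(b, h(pair(b, b))))))))  →  h(h(pair(b, pair(b, h(pair(b, b))))))   [R2 at 1.1]
3. h(h(pair(b, pair(b, h(pair(b, b))))))  →  h(pair(b, h(pair(b, b))))   [R2 at 1]
4. h(pair(b, h(pair(b, b))))  →  h(pair(b, b))   [R2 at ε]
5. h(pair(b, b))  →  b   [R2 at ε]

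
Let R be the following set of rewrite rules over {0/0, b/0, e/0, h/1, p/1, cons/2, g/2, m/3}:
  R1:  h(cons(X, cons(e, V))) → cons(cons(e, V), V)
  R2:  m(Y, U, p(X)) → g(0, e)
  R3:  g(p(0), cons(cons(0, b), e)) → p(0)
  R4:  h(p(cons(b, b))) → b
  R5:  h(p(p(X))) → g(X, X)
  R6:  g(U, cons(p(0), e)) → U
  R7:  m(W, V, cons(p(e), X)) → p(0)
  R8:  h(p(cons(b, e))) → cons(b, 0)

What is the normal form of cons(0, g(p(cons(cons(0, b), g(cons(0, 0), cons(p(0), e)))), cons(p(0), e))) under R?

cons(0, p(cons(cons(0, b), cons(0, 0))))

1. cons(0, g(p(cons(cons(0, b), g(cons(0, 0), cons(p(0), e)))), cons(p(0), e)))  →  cons(0, p(cons(cons(0, b), g(cons(0, 0), cons(p(0), e)))))   [R6 at 2]
2. cons(0, p(cons(cons(0, b), g(cons(0, 0), cons(p(0), e)))))  →  cons(0, p(cons(cons(0, b), cons(0, 0))))   [R6 at 2.1.2]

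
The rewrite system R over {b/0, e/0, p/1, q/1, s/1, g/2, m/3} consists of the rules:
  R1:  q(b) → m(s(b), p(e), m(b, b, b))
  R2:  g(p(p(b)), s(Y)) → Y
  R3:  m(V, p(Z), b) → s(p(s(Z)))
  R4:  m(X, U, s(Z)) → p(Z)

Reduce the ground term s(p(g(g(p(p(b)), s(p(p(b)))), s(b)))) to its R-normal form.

1. s(p(g(g(p(p(b)), s(p(p(b)))), s(b))))  →  s(p(g(p(p(b)), s(b))))   [R2 at 1.1.1]
2. s(p(g(p(p(b)), s(b))))  →  s(p(b))   [R2 at 1.1]

s(p(b))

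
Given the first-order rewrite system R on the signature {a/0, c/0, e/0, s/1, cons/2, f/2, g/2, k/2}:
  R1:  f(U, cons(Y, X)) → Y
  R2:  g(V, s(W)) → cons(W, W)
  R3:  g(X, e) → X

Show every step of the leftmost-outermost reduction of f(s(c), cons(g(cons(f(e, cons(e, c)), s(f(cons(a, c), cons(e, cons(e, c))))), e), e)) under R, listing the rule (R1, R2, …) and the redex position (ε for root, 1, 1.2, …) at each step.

cons(e, s(e))

1. f(s(c), cons(g(cons(f(e, cons(e, c)), s(f(cons(a, c), cons(e, cons(e, c))))), e), e))  →  g(cons(f(e, cons(e, c)), s(f(cons(a, c), cons(e, cons(e, c))))), e)   [R1 at ε]
2. g(cons(f(e, cons(e, c)), s(f(cons(a, c), cons(e, cons(e, c))))), e)  →  cons(f(e, cons(e, c)), s(f(cons(a, c), cons(e, cons(e, c)))))   [R3 at ε]
3. cons(f(e, cons(e, c)), s(f(cons(a, c), cons(e, cons(e, c)))))  →  cons(e, s(f(cons(a, c), cons(e, cons(e, c)))))   [R1 at 1]
4. cons(e, s(f(cons(a, c), cons(e, cons(e, c)))))  →  cons(e, s(e))   [R1 at 2.1]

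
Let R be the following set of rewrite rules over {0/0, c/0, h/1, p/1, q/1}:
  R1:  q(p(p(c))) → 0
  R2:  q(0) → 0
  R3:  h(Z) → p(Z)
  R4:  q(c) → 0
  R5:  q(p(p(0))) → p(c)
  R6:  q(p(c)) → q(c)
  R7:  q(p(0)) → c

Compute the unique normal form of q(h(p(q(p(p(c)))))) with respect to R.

p(c)

1. q(h(p(q(p(p(c))))))  →  q(p(p(q(p(p(c))))))   [R3 at 1]
2. q(p(p(q(p(p(c))))))  →  q(p(p(0)))   [R1 at 1.1.1]
3. q(p(p(0)))  →  p(c)   [R5 at ε]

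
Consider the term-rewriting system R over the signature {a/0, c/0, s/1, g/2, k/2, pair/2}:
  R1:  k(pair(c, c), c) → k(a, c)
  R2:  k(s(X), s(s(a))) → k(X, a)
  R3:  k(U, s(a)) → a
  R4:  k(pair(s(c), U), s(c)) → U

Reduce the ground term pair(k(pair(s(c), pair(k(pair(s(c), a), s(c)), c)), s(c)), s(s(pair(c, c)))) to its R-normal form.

1. pair(k(pair(s(c), pair(k(pair(s(c), a), s(c)), c)), s(c)), s(s(pair(c, c))))  →  pair(pair(k(pair(s(c), a), s(c)), c), s(s(pair(c, c))))   [R4 at 1]
2. pair(pair(k(pair(s(c), a), s(c)), c), s(s(pair(c, c))))  →  pair(pair(a, c), s(s(pair(c, c))))   [R4 at 1.1]

pair(pair(a, c), s(s(pair(c, c))))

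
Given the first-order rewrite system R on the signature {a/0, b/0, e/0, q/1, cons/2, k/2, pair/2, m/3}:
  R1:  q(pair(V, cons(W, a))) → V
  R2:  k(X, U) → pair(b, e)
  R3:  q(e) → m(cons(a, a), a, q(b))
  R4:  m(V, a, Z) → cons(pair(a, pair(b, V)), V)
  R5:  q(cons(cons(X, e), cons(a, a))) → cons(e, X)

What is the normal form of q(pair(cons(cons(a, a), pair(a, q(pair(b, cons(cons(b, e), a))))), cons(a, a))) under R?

1. q(pair(cons(cons(a, a), pair(a, q(pair(b, cons(cons(b, e), a))))), cons(a, a)))  →  cons(cons(a, a), pair(a, q(pair(b, cons(cons(b, e), a)))))   [R1 at ε]
2. cons(cons(a, a), pair(a, q(pair(b, cons(cons(b, e), a)))))  →  cons(cons(a, a), pair(a, b))   [R1 at 2.2]

cons(cons(a, a), pair(a, b))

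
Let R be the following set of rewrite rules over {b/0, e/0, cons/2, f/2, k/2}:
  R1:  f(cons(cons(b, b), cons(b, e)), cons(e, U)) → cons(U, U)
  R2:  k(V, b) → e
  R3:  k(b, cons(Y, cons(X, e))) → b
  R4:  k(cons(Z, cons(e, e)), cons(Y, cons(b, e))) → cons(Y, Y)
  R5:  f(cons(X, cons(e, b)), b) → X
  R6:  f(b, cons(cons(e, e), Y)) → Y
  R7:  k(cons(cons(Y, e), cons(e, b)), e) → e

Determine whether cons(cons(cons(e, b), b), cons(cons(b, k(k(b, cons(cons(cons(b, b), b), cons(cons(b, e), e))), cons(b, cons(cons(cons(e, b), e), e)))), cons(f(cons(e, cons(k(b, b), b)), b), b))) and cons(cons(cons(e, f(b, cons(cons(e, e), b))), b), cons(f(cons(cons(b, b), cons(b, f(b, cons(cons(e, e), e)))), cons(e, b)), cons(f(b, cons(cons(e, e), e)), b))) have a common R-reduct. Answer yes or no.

yes — NF(t₁) = cons(cons(cons(e, b), b), cons(cons(b, b), cons(e, b))), NF(t₂) = cons(cons(cons(e, b), b), cons(cons(b, b), cons(e, b)))

Reduce t₁ = cons(cons(cons(e, b), b), cons(cons(b, k(k(b, cons(cons(cons(b, b), b), cons(cons(b, e), e))), cons(b, cons(cons(cons(e, b), e), e)))), cons(f(cons(e, cons(k(b, b), b)), b), b))):
1. cons(cons(cons(e, b), b), cons(cons(b, k(k(b, cons(cons(cons(b, b), b), cons(cons(b, e), e))), cons(b, cons(cons(cons(e, b), e), e)))), cons(f(cons(e, cons(k(b, b), b)), b), b)))  →  cons(cons(cons(e, b), b), cons(cons(b, k(b, cons(b, cons(cons(cons(e, b), e), e)))), cons(f(cons(e, cons(k(b, b), b)), b), b)))   [R3 at 2.1.2.1]
2. cons(cons(cons(e, b), b), cons(cons(b, k(b, cons(b, cons(cons(cons(e, b), e), e)))), cons(f(cons(e, cons(k(b, b), b)), b), b)))  →  cons(cons(cons(e, b), b), cons(cons(b, b), cons(f(cons(e, cons(k(b, b), b)), b), b)))   [R3 at 2.1.2]
3. cons(cons(cons(e, b), b), cons(cons(b, b), cons(f(cons(e, cons(k(b, b), b)), b), b)))  →  cons(cons(cons(e, b), b), cons(cons(b, b), cons(f(cons(e, cons(e, b)), b), b)))   [R2 at 2.2.1.1.2.1]
4. cons(cons(cons(e, b), b), cons(cons(b, b), cons(f(cons(e, cons(e, b)), b), b)))  →  cons(cons(cons(e, b), b), cons(cons(b, b), cons(e, b)))   [R5 at 2.2.1]

Reduce t₂ = cons(cons(cons(e, f(b, cons(cons(e, e), b))), b), cons(f(cons(cons(b, b), cons(b, f(b, cons(cons(e, e), e)))), cons(e, b)), cons(f(b, cons(cons(e, e), e)), b))):
1. cons(cons(cons(e, f(b, cons(cons(e, e), b))), b), cons(f(cons(cons(b, b), cons(b, f(b, cons(cons(e, e), e)))), cons(e, b)), cons(f(b, cons(cons(e, e), e)), b)))  →  cons(cons(cons(e, b), b), cons(f(cons(cons(b, b), cons(b, f(b, cons(cons(e, e), e)))), cons(e, b)), cons(f(b, cons(cons(e, e), e)), b)))   [R6 at 1.1.2]
2. cons(cons(cons(e, b), b), cons(f(cons(cons(b, b), cons(b, f(b, cons(cons(e, e), e)))), cons(e, b)), cons(f(b, cons(cons(e, e), e)), b)))  →  cons(cons(cons(e, b), b), cons(f(cons(cons(b, b), cons(b, e)), cons(e, b)), cons(f(b, cons(cons(e, e), e)), b)))   [R6 at 2.1.1.2.2]
3. cons(cons(cons(e, b), b), cons(f(cons(cons(b, b), cons(b, e)), cons(e, b)), cons(f(b, cons(cons(e, e), e)), b)))  →  cons(cons(cons(e, b), b), cons(cons(b, b), cons(f(b, cons(cons(e, e), e)), b)))   [R1 at 2.1]
4. cons(cons(cons(e, b), b), cons(cons(b, b), cons(f(b, cons(cons(e, e), e)), b)))  →  cons(cons(cons(e, b), b), cons(cons(b, b), cons(e, b)))   [R6 at 2.2.1]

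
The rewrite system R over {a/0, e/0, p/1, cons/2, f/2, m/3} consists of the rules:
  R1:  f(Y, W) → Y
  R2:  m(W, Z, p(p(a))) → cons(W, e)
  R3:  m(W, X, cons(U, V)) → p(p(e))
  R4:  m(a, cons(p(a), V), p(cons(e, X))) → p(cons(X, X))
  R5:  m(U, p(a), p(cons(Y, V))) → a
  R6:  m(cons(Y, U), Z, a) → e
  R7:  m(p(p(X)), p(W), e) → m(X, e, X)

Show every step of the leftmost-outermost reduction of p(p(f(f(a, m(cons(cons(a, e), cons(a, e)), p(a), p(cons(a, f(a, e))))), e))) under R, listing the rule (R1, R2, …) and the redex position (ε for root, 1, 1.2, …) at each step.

p(p(a))

1. p(p(f(f(a, m(cons(cons(a, e), cons(a, e)), p(a), p(cons(a, f(a, e))))), e)))  →  p(p(f(a, m(cons(cons(a, e), cons(a, e)), p(a), p(cons(a, f(a, e)))))))   [R1 at 1.1]
2. p(p(f(a, m(cons(cons(a, e), cons(a, e)), p(a), p(cons(a, f(a, e)))))))  →  p(p(a))   [R1 at 1.1]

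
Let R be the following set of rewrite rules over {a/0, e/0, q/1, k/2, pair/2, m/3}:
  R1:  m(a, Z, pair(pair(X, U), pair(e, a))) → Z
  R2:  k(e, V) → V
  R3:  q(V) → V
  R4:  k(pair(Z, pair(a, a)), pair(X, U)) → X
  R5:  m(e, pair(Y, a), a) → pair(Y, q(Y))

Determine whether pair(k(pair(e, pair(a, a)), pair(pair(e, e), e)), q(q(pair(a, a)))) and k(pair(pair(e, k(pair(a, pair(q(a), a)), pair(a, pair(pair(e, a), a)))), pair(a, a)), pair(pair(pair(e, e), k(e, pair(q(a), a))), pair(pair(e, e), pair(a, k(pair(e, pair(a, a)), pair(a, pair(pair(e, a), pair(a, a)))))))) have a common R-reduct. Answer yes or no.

yes — NF(t₁) = pair(pair(e, e), pair(a, a)), NF(t₂) = pair(pair(e, e), pair(a, a))

Reduce t₁ = pair(k(pair(e, pair(a, a)), pair(pair(e, e), e)), q(q(pair(a, a)))):
1. pair(k(pair(e, pair(a, a)), pair(pair(e, e), e)), q(q(pair(a, a))))  →  pair(pair(e, e), q(q(pair(a, a))))   [R4 at 1]
2. pair(pair(e, e), q(q(pair(a, a))))  →  pair(pair(e, e), q(pair(a, a)))   [R3 at 2]
3. pair(pair(e, e), q(pair(a, a)))  →  pair(pair(e, e), pair(a, a))   [R3 at 2]

Reduce t₂ = k(pair(pair(e, k(pair(a, pair(q(a), a)), pair(a, pair(pair(e, a), a)))), pair(a, a)), pair(pair(pair(e, e), k(e, pair(q(a), a))), pair(pair(e, e), pair(a, k(pair(e, pair(a, a)), pair(a, pair(pair(e, a), pair(a, a)))))))):
1. k(pair(pair(e, k(pair(a, pair(q(a), a)), pair(a, pair(pair(e, a), a)))), pair(a, a)), pair(pair(pair(e, e), k(e, pair(q(a), a))), pair(pair(e, e), pair(a, k(pair(e, pair(a, a)), pair(a, pair(pair(e, a), pair(a, a))))))))  →  pair(pair(e, e), k(e, pair(q(a), a)))   [R4 at ε]
2. pair(pair(e, e), k(e, pair(q(a), a)))  →  pair(pair(e, e), pair(q(a), a))   [R2 at 2]
3. pair(pair(e, e), pair(q(a), a))  →  pair(pair(e, e), pair(a, a))   [R3 at 2.1]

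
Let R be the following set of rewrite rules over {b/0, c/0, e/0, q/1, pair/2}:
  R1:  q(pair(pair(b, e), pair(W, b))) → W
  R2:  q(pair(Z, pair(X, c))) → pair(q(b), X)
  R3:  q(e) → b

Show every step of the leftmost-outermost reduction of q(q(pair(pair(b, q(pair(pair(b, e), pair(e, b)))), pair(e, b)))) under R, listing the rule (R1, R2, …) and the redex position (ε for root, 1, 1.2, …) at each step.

b

1. q(q(pair(pair(b, q(pair(pair(b, e), pair(e, b)))), pair(e, b))))  →  q(q(pair(pair(b, e), pair(e, b))))   [R1 at 1.1.1.2]
2. q(q(pair(pair(b, e), pair(e, b))))  →  q(e)   [R1 at 1]
3. q(e)  →  b   [R3 at ε]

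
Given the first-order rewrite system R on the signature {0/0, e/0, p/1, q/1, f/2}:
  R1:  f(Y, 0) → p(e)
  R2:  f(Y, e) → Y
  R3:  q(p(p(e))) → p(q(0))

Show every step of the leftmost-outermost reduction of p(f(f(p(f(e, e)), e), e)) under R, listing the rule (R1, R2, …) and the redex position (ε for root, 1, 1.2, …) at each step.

p(p(e))

1. p(f(f(p(f(e, e)), e), e))  →  p(f(p(f(e, e)), e))   [R2 at 1]
2. p(f(p(f(e, e)), e))  →  p(p(f(e, e)))   [R2 at 1]
3. p(p(f(e, e)))  →  p(p(e))   [R2 at 1.1]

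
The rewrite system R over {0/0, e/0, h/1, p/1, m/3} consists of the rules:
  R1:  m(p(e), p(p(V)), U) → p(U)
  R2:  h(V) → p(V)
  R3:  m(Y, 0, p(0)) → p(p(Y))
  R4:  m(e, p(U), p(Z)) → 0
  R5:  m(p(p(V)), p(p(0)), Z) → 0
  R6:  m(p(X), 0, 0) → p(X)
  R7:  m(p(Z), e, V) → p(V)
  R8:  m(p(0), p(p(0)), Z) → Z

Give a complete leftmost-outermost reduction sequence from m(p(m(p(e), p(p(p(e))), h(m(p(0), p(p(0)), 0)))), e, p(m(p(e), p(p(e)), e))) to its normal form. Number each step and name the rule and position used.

p(p(p(e)))

1. m(p(m(p(e), p(p(p(e))), h(m(p(0), p(p(0)), 0)))), e, p(m(p(e), p(p(e)), e)))  →  p(p(m(p(e), p(p(e)), e)))   [R7 at ε]
2. p(p(m(p(e), p(p(e)), e)))  →  p(p(p(e)))   [R1 at 1.1]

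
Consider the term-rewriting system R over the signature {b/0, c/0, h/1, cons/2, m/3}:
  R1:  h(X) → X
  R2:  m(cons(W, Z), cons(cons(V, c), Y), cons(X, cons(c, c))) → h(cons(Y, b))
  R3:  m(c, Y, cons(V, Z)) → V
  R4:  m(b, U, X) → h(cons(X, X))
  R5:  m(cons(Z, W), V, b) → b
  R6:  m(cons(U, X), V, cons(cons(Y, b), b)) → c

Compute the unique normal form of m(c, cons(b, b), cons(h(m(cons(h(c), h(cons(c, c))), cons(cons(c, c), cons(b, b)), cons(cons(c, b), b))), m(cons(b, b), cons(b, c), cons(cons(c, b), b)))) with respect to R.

c

1. m(c, cons(b, b), cons(h(m(cons(h(c), h(cons(c, c))), cons(cons(c, c), cons(b, b)), cons(cons(c, b), b))), m(cons(b, b), cons(b, c), cons(cons(c, b), b))))  →  h(m(cons(h(c), h(cons(c, c))), cons(cons(c, c), cons(b, b)), cons(cons(c, b), b)))   [R3 at ε]
2. h(m(cons(h(c), h(cons(c, c))), cons(cons(c, c), cons(b, b)), cons(cons(c, b), b)))  →  m(cons(h(c), h(cons(c, c))), cons(cons(c, c), cons(b, b)), cons(cons(c, b), b))   [R1 at ε]
3. m(cons(h(c), h(cons(c, c))), cons(cons(c, c), cons(b, b)), cons(cons(c, b), b))  →  c   [R6 at ε]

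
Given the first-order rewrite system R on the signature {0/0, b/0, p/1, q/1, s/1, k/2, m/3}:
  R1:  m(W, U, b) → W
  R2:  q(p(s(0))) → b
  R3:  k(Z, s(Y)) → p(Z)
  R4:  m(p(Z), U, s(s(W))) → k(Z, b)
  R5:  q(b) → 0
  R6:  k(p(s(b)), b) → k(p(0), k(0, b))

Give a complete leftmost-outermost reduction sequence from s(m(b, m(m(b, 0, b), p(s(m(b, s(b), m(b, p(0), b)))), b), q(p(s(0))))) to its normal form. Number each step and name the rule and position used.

1. s(m(b, m(m(b, 0, b), p(s(m(b, s(b), m(b, p(0), b)))), b), q(p(s(0)))))  →  s(m(b, m(b, 0, b), q(p(s(0)))))   [R1 at 1.2]
2. s(m(b, m(b, 0, b), q(p(s(0)))))  →  s(m(b, b, q(p(s(0)))))   [R1 at 1.2]
3. s(m(b, b, q(p(s(0)))))  →  s(m(b, b, b))   [R2 at 1.3]
4. s(m(b, b, b))  →  s(b)   [R1 at 1]

s(b)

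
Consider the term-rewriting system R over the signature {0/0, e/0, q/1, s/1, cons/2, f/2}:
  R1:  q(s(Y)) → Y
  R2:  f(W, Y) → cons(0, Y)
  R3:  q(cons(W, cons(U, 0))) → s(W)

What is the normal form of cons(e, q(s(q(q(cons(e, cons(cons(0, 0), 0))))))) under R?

1. cons(e, q(s(q(q(cons(e, cons(cons(0, 0), 0)))))))  →  cons(e, q(q(cons(e, cons(cons(0, 0), 0)))))   [R1 at 2]
2. cons(e, q(q(cons(e, cons(cons(0, 0), 0)))))  →  cons(e, q(s(e)))   [R3 at 2.1]
3. cons(e, q(s(e)))  →  cons(e, e)   [R1 at 2]

cons(e, e)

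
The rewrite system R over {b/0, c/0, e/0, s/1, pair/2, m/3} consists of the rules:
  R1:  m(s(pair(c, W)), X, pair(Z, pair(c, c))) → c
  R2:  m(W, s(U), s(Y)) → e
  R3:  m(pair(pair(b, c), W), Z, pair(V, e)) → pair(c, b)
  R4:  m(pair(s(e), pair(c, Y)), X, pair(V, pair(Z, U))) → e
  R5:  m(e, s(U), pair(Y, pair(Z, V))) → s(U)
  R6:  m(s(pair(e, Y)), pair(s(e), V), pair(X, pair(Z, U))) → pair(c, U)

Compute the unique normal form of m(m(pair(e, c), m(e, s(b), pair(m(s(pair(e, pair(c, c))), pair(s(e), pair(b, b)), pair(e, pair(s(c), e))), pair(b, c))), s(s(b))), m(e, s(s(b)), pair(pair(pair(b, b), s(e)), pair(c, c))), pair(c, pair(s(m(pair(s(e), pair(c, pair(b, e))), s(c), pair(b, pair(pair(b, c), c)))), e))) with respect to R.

1. m(m(pair(e, c), m(e, s(b), pair(m(s(pair(e, pair(c, c))), pair(s(e), pair(b, b)), pair(e, pair(s(c), e))), pair(b, c))), s(s(b))), m(e, s(s(b)), pair(pair(pair(b, b), s(e)), pair(c, c))), pair(c, pair(s(m(pair(s(e), pair(c, pair(b, e))), s(c), pair(b, pair(pair(b, c), c)))), e)))  →  m(m(pair(e, c), s(b), s(s(b))), m(e, s(s(b)), pair(pair(pair(b, b), s(e)), pair(c, c))), pair(c, pair(s(m(pair(s(e), pair(c, pair(b, e))), s(c), pair(b, pair(pair(b, c), c)))), e)))   [R5 at 1.2]
2. m(m(pair(e, c), s(b), s(s(b))), m(e, s(s(b)), pair(pair(pair(b, b), s(e)), pair(c, c))), pair(c, pair(s(m(pair(s(e), pair(c, pair(b, e))), s(c), pair(b, pair(pair(b, c), c)))), e)))  →  m(e, m(e, s(s(b)), pair(pair(pair(b, b), s(e)), pair(c, c))), pair(c, pair(s(m(pair(s(e), pair(c, pair(b, e))), s(c), pair(b, pair(pair(b, c), c)))), e)))   [R2 at 1]
3. m(e, m(e, s(s(b)), pair(pair(pair(b, b), s(e)), pair(c, c))), pair(c, pair(s(m(pair(s(e), pair(c, pair(b, e))), s(c), pair(b, pair(pair(b, c), c)))), e)))  →  m(e, s(s(b)), pair(c, pair(s(m(pair(s(e), pair(c, pair(b, e))), s(c), pair(b, pair(pair(b, c), c)))), e)))   [R5 at 2]
4. m(e, s(s(b)), pair(c, pair(s(m(pair(s(e), pair(c, pair(b, e))), s(c), pair(b, pair(pair(b, c), c)))), e)))  →  s(s(b))   [R5 at ε]

s(s(b))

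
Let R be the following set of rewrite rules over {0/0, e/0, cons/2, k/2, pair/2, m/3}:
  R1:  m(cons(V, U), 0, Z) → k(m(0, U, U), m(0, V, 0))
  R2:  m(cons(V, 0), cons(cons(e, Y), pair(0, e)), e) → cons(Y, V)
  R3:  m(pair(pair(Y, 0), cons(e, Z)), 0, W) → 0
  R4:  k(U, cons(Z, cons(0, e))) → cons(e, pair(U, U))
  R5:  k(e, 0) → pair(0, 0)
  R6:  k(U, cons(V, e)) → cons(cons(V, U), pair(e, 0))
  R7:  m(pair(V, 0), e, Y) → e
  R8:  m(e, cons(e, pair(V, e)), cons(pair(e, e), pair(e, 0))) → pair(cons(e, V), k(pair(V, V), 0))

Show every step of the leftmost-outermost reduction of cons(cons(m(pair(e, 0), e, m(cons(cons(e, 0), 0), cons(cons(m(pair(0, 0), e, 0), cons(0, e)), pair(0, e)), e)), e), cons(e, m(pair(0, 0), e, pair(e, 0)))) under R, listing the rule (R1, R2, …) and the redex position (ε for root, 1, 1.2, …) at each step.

cons(cons(e, e), cons(e, e))

1. cons(cons(m(pair(e, 0), e, m(cons(cons(e, 0), 0), cons(cons(m(pair(0, 0), e, 0), cons(0, e)), pair(0, e)), e)), e), cons(e, m(pair(0, 0), e, pair(e, 0))))  →  cons(cons(e, e), cons(e, m(pair(0, 0), e, pair(e, 0))))   [R7 at 1.1]
2. cons(cons(e, e), cons(e, m(pair(0, 0), e, pair(e, 0))))  →  cons(cons(e, e), cons(e, e))   [R7 at 2.2]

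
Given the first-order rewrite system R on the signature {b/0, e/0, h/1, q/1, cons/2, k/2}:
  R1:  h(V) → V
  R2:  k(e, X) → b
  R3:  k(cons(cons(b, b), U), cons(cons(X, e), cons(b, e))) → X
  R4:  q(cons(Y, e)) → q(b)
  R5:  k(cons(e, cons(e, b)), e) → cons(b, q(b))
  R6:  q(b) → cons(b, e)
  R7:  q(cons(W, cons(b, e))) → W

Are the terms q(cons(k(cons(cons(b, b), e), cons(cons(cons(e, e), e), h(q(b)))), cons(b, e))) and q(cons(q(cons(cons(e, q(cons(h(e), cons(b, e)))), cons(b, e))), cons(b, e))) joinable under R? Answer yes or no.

Reduce t₁ = q(cons(k(cons(cons(b, b), e), cons(cons(cons(e, e), e), h(q(b)))), cons(b, e))):
1. q(cons(k(cons(cons(b, b), e), cons(cons(cons(e, e), e), h(q(b)))), cons(b, e)))  →  k(cons(cons(b, b), e), cons(cons(cons(e, e), e), h(q(b))))   [R7 at ε]
2. k(cons(cons(b, b), e), cons(cons(cons(e, e), e), h(q(b))))  →  k(cons(cons(b, b), e), cons(cons(cons(e, e), e), q(b)))   [R1 at 2.2]
3. k(cons(cons(b, b), e), cons(cons(cons(e, e), e), q(b)))  →  k(cons(cons(b, b), e), cons(cons(cons(e, e), e), cons(b, e)))   [R6 at 2.2]
4. k(cons(cons(b, b), e), cons(cons(cons(e, e), e), cons(b, e)))  →  cons(e, e)   [R3 at ε]

Reduce t₂ = q(cons(q(cons(cons(e, q(cons(h(e), cons(b, e)))), cons(b, e))), cons(b, e))):
1. q(cons(q(cons(cons(e, q(cons(h(e), cons(b, e)))), cons(b, e))), cons(b, e)))  →  q(cons(cons(e, q(cons(h(e), cons(b, e)))), cons(b, e)))   [R7 at ε]
2. q(cons(cons(e, q(cons(h(e), cons(b, e)))), cons(b, e)))  →  cons(e, q(cons(h(e), cons(b, e))))   [R7 at ε]
3. cons(e, q(cons(h(e), cons(b, e))))  →  cons(e, h(e))   [R7 at 2]
4. cons(e, h(e))  →  cons(e, e)   [R1 at 2]

yes — NF(t₁) = cons(e, e), NF(t₂) = cons(e, e)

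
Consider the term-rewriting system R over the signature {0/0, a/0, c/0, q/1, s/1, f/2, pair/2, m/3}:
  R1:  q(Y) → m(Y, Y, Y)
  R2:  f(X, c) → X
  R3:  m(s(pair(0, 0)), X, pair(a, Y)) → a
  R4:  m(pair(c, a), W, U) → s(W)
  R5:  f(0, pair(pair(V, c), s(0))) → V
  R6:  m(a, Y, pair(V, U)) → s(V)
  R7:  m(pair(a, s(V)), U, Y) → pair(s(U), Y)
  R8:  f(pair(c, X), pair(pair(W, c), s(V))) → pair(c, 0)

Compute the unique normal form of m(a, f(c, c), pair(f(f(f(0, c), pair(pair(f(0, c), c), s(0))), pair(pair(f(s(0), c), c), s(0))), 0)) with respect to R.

1. m(a, f(c, c), pair(f(f(f(0, c), pair(pair(f(0, c), c), s(0))), pair(pair(f(s(0), c), c), s(0))), 0))  →  s(f(f(f(0, c), pair(pair(f(0, c), c), s(0))), pair(pair(f(s(0), c), c), s(0))))   [R6 at ε]
2. s(f(f(f(0, c), pair(pair(f(0, c), c), s(0))), pair(pair(f(s(0), c), c), s(0))))  →  s(f(f(0, pair(pair(f(0, c), c), s(0))), pair(pair(f(s(0), c), c), s(0))))   [R2 at 1.1.1]
3. s(f(f(0, pair(pair(f(0, c), c), s(0))), pair(pair(f(s(0), c), c), s(0))))  →  s(f(f(0, c), pair(pair(f(s(0), c), c), s(0))))   [R5 at 1.1]
4. s(f(f(0, c), pair(pair(f(s(0), c), c), s(0))))  →  s(f(0, pair(pair(f(s(0), c), c), s(0))))   [R2 at 1.1]
5. s(f(0, pair(pair(f(s(0), c), c), s(0))))  →  s(f(s(0), c))   [R5 at 1]
6. s(f(s(0), c))  →  s(s(0))   [R2 at 1]

s(s(0))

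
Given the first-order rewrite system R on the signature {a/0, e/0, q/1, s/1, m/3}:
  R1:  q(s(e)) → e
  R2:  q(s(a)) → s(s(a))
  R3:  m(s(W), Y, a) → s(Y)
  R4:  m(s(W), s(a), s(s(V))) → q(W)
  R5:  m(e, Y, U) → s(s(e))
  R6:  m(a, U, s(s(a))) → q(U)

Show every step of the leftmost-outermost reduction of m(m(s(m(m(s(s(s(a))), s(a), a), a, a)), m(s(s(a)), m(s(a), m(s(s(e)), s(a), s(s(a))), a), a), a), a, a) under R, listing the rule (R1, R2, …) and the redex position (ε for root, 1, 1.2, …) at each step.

1. m(m(s(m(m(s(s(s(a))), s(a), a), a, a)), m(s(s(a)), m(s(a), m(s(s(e)), s(a), s(s(a))), a), a), a), a, a)  →  m(s(m(s(s(a)), m(s(a), m(s(s(e)), s(a), s(s(a))), a), a)), a, a)   [R3 at 1]
2. m(s(m(s(s(a)), m(s(a), m(s(s(e)), s(a), s(s(a))), a), a)), a, a)  →  s(a)   [R3 at ε]

s(a)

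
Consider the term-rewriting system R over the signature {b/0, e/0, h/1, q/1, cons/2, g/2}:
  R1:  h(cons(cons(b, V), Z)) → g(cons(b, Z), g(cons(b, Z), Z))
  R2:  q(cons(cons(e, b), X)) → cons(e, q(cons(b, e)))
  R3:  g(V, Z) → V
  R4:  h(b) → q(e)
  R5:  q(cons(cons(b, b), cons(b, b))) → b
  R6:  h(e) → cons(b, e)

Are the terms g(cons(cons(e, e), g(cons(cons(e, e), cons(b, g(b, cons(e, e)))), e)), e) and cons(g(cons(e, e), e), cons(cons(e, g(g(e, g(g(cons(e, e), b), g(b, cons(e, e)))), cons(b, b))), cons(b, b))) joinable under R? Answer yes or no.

yes — NF(t₁) = cons(cons(e, e), cons(cons(e, e), cons(b, b))), NF(t₂) = cons(cons(e, e), cons(cons(e, e), cons(b, b)))

Reduce t₁ = g(cons(cons(e, e), g(cons(cons(e, e), cons(b, g(b, cons(e, e)))), e)), e):
1. g(cons(cons(e, e), g(cons(cons(e, e), cons(b, g(b, cons(e, e)))), e)), e)  →  cons(cons(e, e), g(cons(cons(e, e), cons(b, g(b, cons(e, e)))), e))   [R3 at ε]
2. cons(cons(e, e), g(cons(cons(e, e), cons(b, g(b, cons(e, e)))), e))  →  cons(cons(e, e), cons(cons(e, e), cons(b, g(b, cons(e, e)))))   [R3 at 2]
3. cons(cons(e, e), cons(cons(e, e), cons(b, g(b, cons(e, e)))))  →  cons(cons(e, e), cons(cons(e, e), cons(b, b)))   [R3 at 2.2.2]

Reduce t₂ = cons(g(cons(e, e), e), cons(cons(e, g(g(e, g(g(cons(e, e), b), g(b, cons(e, e)))), cons(b, b))), cons(b, b))):
1. cons(g(cons(e, e), e), cons(cons(e, g(g(e, g(g(cons(e, e), b), g(b, cons(e, e)))), cons(b, b))), cons(b, b)))  →  cons(cons(e, e), cons(cons(e, g(g(e, g(g(cons(e, e), b), g(b, cons(e, e)))), cons(b, b))), cons(b, b)))   [R3 at 1]
2. cons(cons(e, e), cons(cons(e, g(g(e, g(g(cons(e, e), b), g(b, cons(e, e)))), cons(b, b))), cons(b, b)))  →  cons(cons(e, e), cons(cons(e, g(e, g(g(cons(e, e), b), g(b, cons(e, e))))), cons(b, b)))   [R3 at 2.1.2]
3. cons(cons(e, e), cons(cons(e, g(e, g(g(cons(e, e), b), g(b, cons(e, e))))), cons(b, b)))  →  cons(cons(e, e), cons(cons(e, e), cons(b, b)))   [R3 at 2.1.2]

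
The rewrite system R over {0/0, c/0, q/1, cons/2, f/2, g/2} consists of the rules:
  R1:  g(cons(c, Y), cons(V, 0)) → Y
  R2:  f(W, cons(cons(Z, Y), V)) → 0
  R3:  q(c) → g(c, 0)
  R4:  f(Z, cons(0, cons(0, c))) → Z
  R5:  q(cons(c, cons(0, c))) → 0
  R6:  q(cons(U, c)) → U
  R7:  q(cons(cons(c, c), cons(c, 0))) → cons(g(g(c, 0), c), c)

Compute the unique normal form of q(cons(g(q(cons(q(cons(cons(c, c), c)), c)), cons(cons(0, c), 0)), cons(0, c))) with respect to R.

1. q(cons(g(q(cons(q(cons(cons(c, c), c)), c)), cons(cons(0, c), 0)), cons(0, c)))  →  q(cons(g(q(cons(cons(c, c), c)), cons(cons(0, c), 0)), cons(0, c)))   [R6 at 1.1.1]
2. q(cons(g(q(cons(cons(c, c), c)), cons(cons(0, c), 0)), cons(0, c)))  →  q(cons(g(cons(c, c), cons(cons(0, c), 0)), cons(0, c)))   [R6 at 1.1.1]
3. q(cons(g(cons(c, c), cons(cons(0, c), 0)), cons(0, c)))  →  q(cons(c, cons(0, c)))   [R1 at 1.1]
4. q(cons(c, cons(0, c)))  →  0   [R5 at ε]

0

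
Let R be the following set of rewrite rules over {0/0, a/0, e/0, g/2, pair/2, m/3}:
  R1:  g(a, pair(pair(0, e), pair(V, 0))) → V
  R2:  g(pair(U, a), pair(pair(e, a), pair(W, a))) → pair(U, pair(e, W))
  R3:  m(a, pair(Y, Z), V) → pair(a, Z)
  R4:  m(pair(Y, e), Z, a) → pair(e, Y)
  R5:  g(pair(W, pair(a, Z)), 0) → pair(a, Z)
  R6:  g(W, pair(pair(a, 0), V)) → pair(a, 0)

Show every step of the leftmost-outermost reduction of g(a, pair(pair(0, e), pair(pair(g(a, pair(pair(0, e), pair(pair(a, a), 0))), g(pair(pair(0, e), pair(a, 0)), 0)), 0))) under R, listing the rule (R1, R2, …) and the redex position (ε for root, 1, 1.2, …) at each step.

1. g(a, pair(pair(0, e), pair(pair(g(a, pair(pair(0, e), pair(pair(a, a), 0))), g(pair(pair(0, e), pair(a, 0)), 0)), 0)))  →  pair(g(a, pair(pair(0, e), pair(pair(a, a), 0))), g(pair(pair(0, e), pair(a, 0)), 0))   [R1 at ε]
2. pair(g(a, pair(pair(0, e), pair(pair(a, a), 0))), g(pair(pair(0, e), pair(a, 0)), 0))  →  pair(pair(a, a), g(pair(pair(0, e), pair(a, 0)), 0))   [R1 at 1]
3. pair(pair(a, a), g(pair(pair(0, e), pair(a, 0)), 0))  →  pair(pair(a, a), pair(a, 0))   [R5 at 2]

pair(pair(a, a), pair(a, 0))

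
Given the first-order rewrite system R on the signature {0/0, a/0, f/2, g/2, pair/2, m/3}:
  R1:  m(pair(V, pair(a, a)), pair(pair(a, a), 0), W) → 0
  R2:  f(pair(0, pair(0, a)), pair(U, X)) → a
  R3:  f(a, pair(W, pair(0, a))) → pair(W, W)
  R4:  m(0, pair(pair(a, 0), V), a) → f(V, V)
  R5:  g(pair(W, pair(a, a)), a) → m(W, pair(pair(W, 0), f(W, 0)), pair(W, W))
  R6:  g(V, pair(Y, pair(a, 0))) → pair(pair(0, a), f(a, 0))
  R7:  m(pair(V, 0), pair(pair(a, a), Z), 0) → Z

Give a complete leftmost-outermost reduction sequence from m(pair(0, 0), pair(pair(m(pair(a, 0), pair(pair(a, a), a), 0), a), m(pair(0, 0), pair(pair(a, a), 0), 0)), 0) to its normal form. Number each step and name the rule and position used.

1. m(pair(0, 0), pair(pair(m(pair(a, 0), pair(pair(a, a), a), 0), a), m(pair(0, 0), pair(pair(a, a), 0), 0)), 0)  →  m(pair(0, 0), pair(pair(a, a), m(pair(0, 0), pair(pair(a, a), 0), 0)), 0)   [R7 at 2.1.1]
2. m(pair(0, 0), pair(pair(a, a), m(pair(0, 0), pair(pair(a, a), 0), 0)), 0)  →  m(pair(0, 0), pair(pair(a, a), 0), 0)   [R7 at ε]
3. m(pair(0, 0), pair(pair(a, a), 0), 0)  →  0   [R7 at ε]

0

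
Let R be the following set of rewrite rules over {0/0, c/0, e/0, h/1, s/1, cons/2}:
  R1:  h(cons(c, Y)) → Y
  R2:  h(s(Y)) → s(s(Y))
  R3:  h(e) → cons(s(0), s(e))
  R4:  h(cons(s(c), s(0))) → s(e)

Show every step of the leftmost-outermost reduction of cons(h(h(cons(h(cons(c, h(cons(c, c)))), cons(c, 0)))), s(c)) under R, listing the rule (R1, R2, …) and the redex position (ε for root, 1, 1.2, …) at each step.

cons(0, s(c))

1. cons(h(h(cons(h(cons(c, h(cons(c, c)))), cons(c, 0)))), s(c))  →  cons(h(h(cons(h(cons(c, c)), cons(c, 0)))), s(c))   [R1 at 1.1.1.1]
2. cons(h(h(cons(h(cons(c, c)), cons(c, 0)))), s(c))  →  cons(h(h(cons(c, cons(c, 0)))), s(c))   [R1 at 1.1.1.1]
3. cons(h(h(cons(c, cons(c, 0)))), s(c))  →  cons(h(cons(c, 0)), s(c))   [R1 at 1.1]
4. cons(h(cons(c, 0)), s(c))  →  cons(0, s(c))   [R1 at 1]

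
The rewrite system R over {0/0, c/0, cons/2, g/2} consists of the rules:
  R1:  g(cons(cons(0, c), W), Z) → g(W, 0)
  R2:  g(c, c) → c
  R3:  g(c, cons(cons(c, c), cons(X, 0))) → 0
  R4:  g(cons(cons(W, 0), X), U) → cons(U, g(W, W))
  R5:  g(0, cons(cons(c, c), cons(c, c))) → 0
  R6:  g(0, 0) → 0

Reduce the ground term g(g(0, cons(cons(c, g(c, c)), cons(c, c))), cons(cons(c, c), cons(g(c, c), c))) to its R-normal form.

1. g(g(0, cons(cons(c, g(c, c)), cons(c, c))), cons(cons(c, c), cons(g(c, c), c)))  →  g(g(0, cons(cons(c, c), cons(c, c))), cons(cons(c, c), cons(g(c, c), c)))   [R2 at 1.2.1.2]
2. g(g(0, cons(cons(c, c), cons(c, c))), cons(cons(c, c), cons(g(c, c), c)))  →  g(0, cons(cons(c, c), cons(g(c, c), c)))   [R5 at 1]
3. g(0, cons(cons(c, c), cons(g(c, c), c)))  →  g(0, cons(cons(c, c), cons(c, c)))   [R2 at 2.2.1]
4. g(0, cons(cons(c, c), cons(c, c)))  →  0   [R5 at ε]

0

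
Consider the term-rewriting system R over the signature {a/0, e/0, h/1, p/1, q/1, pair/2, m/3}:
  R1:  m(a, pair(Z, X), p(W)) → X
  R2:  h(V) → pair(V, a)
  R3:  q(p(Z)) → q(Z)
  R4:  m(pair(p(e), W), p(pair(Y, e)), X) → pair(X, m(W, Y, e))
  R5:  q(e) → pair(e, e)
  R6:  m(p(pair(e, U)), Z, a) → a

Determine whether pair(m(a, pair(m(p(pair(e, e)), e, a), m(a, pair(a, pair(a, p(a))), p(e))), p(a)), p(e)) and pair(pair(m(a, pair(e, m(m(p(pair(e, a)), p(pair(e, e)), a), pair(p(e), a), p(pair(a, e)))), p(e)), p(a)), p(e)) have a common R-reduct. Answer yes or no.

yes — NF(t₁) = pair(pair(a, p(a)), p(e)), NF(t₂) = pair(pair(a, p(a)), p(e))

Reduce t₁ = pair(m(a, pair(m(p(pair(e, e)), e, a), m(a, pair(a, pair(a, p(a))), p(e))), p(a)), p(e)):
1. pair(m(a, pair(m(p(pair(e, e)), e, a), m(a, pair(a, pair(a, p(a))), p(e))), p(a)), p(e))  →  pair(m(a, pair(a, pair(a, p(a))), p(e)), p(e))   [R1 at 1]
2. pair(m(a, pair(a, pair(a, p(a))), p(e)), p(e))  →  pair(pair(a, p(a)), p(e))   [R1 at 1]

Reduce t₂ = pair(pair(m(a, pair(e, m(m(p(pair(e, a)), p(pair(e, e)), a), pair(p(e), a), p(pair(a, e)))), p(e)), p(a)), p(e)):
1. pair(pair(m(a, pair(e, m(m(p(pair(e, a)), p(pair(e, e)), a), pair(p(e), a), p(pair(a, e)))), p(e)), p(a)), p(e))  →  pair(pair(m(m(p(pair(e, a)), p(pair(e, e)), a), pair(p(e), a), p(pair(a, e))), p(a)), p(e))   [R1 at 1.1]
2. pair(pair(m(m(p(pair(e, a)), p(pair(e, e)), a), pair(p(e), a), p(pair(a, e))), p(a)), p(e))  →  pair(pair(m(a, pair(p(e), a), p(pair(a, e))), p(a)), p(e))   [R6 at 1.1.1]
3. pair(pair(m(a, pair(p(e), a), p(pair(a, e))), p(a)), p(e))  →  pair(pair(a, p(a)), p(e))   [R1 at 1.1]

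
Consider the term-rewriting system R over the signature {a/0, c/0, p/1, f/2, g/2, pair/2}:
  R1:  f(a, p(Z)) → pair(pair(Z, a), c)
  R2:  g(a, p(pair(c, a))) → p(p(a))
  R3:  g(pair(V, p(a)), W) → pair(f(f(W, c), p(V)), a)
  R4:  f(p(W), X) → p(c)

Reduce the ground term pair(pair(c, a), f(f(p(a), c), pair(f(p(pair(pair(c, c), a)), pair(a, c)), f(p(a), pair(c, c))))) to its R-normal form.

1. pair(pair(c, a), f(f(p(a), c), pair(f(p(pair(pair(c, c), a)), pair(a, c)), f(p(a), pair(c, c)))))  →  pair(pair(c, a), f(p(c), pair(f(p(pair(pair(c, c), a)), pair(a, c)), f(p(a), pair(c, c)))))   [R4 at 2.1]
2. pair(pair(c, a), f(p(c), pair(f(p(pair(pair(c, c), a)), pair(a, c)), f(p(a), pair(c, c)))))  →  pair(pair(c, a), p(c))   [R4 at 2]

pair(pair(c, a), p(c))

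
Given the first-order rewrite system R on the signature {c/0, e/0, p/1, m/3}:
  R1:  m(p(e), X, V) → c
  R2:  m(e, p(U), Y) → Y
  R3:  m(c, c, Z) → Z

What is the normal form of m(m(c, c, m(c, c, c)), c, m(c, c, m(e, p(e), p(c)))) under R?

p(c)

1. m(m(c, c, m(c, c, c)), c, m(c, c, m(e, p(e), p(c))))  →  m(m(c, c, c), c, m(c, c, m(e, p(e), p(c))))   [R3 at 1]
2. m(m(c, c, c), c, m(c, c, m(e, p(e), p(c))))  →  m(c, c, m(c, c, m(e, p(e), p(c))))   [R3 at 1]
3. m(c, c, m(c, c, m(e, p(e), p(c))))  →  m(c, c, m(e, p(e), p(c)))   [R3 at ε]
4. m(c, c, m(e, p(e), p(c)))  →  m(e, p(e), p(c))   [R3 at ε]
5. m(e, p(e), p(c))  →  p(c)   [R2 at ε]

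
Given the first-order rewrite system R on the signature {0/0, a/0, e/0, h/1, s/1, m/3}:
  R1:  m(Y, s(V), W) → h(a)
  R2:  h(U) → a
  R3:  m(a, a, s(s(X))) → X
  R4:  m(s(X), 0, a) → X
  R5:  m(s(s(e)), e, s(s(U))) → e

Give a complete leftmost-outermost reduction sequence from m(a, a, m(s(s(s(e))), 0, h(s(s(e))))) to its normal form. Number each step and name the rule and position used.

1. m(a, a, m(s(s(s(e))), 0, h(s(s(e)))))  →  m(a, a, m(s(s(s(e))), 0, a))   [R2 at 3.3]
2. m(a, a, m(s(s(s(e))), 0, a))  →  m(a, a, s(s(e)))   [R4 at 3]
3. m(a, a, s(s(e)))  →  e   [R3 at ε]

e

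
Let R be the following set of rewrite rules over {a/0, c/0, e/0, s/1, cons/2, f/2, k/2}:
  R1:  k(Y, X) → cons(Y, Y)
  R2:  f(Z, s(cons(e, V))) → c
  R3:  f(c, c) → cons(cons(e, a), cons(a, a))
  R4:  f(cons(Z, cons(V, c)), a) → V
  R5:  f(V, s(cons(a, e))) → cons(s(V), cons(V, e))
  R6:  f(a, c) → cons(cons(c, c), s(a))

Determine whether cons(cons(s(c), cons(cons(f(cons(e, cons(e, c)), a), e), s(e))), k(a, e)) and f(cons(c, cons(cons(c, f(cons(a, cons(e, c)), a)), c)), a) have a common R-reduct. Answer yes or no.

Reduce t₁ = cons(cons(s(c), cons(cons(f(cons(e, cons(e, c)), a), e), s(e))), k(a, e)):
1. cons(cons(s(c), cons(cons(f(cons(e, cons(e, c)), a), e), s(e))), k(a, e))  →  cons(cons(s(c), cons(cons(e, e), s(e))), k(a, e))   [R4 at 1.2.1.1]
2. cons(cons(s(c), cons(cons(e, e), s(e))), k(a, e))  →  cons(cons(s(c), cons(cons(e, e), s(e))), cons(a, a))   [R1 at 2]

Reduce t₂ = f(cons(c, cons(cons(c, f(cons(a, cons(e, c)), a)), c)), a):
1. f(cons(c, cons(cons(c, f(cons(a, cons(e, c)), a)), c)), a)  →  cons(c, f(cons(a, cons(e, c)), a))   [R4 at ε]
2. cons(c, f(cons(a, cons(e, c)), a))  →  cons(c, e)   [R4 at 2]

no — NF(t₁) = cons(cons(s(c), cons(cons(e, e), s(e))), cons(a, a)), NF(t₂) = cons(c, e)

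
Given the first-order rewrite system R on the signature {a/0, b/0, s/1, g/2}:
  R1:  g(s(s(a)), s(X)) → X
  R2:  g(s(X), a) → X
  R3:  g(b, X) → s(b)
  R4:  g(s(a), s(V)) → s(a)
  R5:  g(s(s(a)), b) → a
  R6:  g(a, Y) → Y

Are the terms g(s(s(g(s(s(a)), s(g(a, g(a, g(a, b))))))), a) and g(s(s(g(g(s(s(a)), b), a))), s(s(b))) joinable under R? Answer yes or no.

Reduce t₁ = g(s(s(g(s(s(a)), s(g(a, g(a, g(a, b))))))), a):
1. g(s(s(g(s(s(a)), s(g(a, g(a, g(a, b))))))), a)  →  s(g(s(s(a)), s(g(a, g(a, g(a, b))))))   [R2 at ε]
2. s(g(s(s(a)), s(g(a, g(a, g(a, b))))))  →  s(g(a, g(a, g(a, b))))   [R1 at 1]
3. s(g(a, g(a, g(a, b))))  →  s(g(a, g(a, b)))   [R6 at 1]
4. s(g(a, g(a, b)))  →  s(g(a, b))   [R6 at 1]
5. s(g(a, b))  →  s(b)   [R6 at 1]

Reduce t₂ = g(s(s(g(g(s(s(a)), b), a))), s(s(b))):
1. g(s(s(g(g(s(s(a)), b), a))), s(s(b)))  →  g(s(s(g(a, a))), s(s(b)))   [R5 at 1.1.1.1]
2. g(s(s(g(a, a))), s(s(b)))  →  g(s(s(a)), s(s(b)))   [R6 at 1.1.1]
3. g(s(s(a)), s(s(b)))  →  s(b)   [R1 at ε]

yes — NF(t₁) = s(b), NF(t₂) = s(b)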